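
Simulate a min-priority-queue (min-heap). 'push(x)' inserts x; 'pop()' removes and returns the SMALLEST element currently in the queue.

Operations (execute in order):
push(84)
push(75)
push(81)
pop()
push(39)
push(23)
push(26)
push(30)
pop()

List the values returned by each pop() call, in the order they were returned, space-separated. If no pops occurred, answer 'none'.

push(84): heap contents = [84]
push(75): heap contents = [75, 84]
push(81): heap contents = [75, 81, 84]
pop() → 75: heap contents = [81, 84]
push(39): heap contents = [39, 81, 84]
push(23): heap contents = [23, 39, 81, 84]
push(26): heap contents = [23, 26, 39, 81, 84]
push(30): heap contents = [23, 26, 30, 39, 81, 84]
pop() → 23: heap contents = [26, 30, 39, 81, 84]

Answer: 75 23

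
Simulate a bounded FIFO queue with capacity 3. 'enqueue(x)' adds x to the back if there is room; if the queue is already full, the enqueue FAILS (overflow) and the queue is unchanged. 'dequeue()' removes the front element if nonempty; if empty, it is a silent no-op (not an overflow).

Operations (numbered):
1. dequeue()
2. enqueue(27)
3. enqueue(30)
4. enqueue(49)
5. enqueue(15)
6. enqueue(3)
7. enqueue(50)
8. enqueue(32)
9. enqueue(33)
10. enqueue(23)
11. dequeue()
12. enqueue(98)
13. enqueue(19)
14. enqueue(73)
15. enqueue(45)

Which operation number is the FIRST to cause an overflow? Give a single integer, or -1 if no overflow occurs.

Answer: 5

Derivation:
1. dequeue(): empty, no-op, size=0
2. enqueue(27): size=1
3. enqueue(30): size=2
4. enqueue(49): size=3
5. enqueue(15): size=3=cap → OVERFLOW (fail)
6. enqueue(3): size=3=cap → OVERFLOW (fail)
7. enqueue(50): size=3=cap → OVERFLOW (fail)
8. enqueue(32): size=3=cap → OVERFLOW (fail)
9. enqueue(33): size=3=cap → OVERFLOW (fail)
10. enqueue(23): size=3=cap → OVERFLOW (fail)
11. dequeue(): size=2
12. enqueue(98): size=3
13. enqueue(19): size=3=cap → OVERFLOW (fail)
14. enqueue(73): size=3=cap → OVERFLOW (fail)
15. enqueue(45): size=3=cap → OVERFLOW (fail)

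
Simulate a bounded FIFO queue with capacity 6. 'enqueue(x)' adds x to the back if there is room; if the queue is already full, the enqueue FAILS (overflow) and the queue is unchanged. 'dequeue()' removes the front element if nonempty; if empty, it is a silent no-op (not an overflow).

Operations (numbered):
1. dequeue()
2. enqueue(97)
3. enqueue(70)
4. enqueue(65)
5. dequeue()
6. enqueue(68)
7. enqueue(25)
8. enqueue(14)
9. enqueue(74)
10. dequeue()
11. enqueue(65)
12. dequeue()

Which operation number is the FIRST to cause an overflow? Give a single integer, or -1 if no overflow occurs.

1. dequeue(): empty, no-op, size=0
2. enqueue(97): size=1
3. enqueue(70): size=2
4. enqueue(65): size=3
5. dequeue(): size=2
6. enqueue(68): size=3
7. enqueue(25): size=4
8. enqueue(14): size=5
9. enqueue(74): size=6
10. dequeue(): size=5
11. enqueue(65): size=6
12. dequeue(): size=5

Answer: -1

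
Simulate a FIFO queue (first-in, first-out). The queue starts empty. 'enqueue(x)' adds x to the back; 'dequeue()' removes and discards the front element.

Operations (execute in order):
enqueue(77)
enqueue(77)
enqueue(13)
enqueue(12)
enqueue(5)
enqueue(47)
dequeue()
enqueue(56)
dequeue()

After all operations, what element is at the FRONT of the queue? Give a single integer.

enqueue(77): queue = [77]
enqueue(77): queue = [77, 77]
enqueue(13): queue = [77, 77, 13]
enqueue(12): queue = [77, 77, 13, 12]
enqueue(5): queue = [77, 77, 13, 12, 5]
enqueue(47): queue = [77, 77, 13, 12, 5, 47]
dequeue(): queue = [77, 13, 12, 5, 47]
enqueue(56): queue = [77, 13, 12, 5, 47, 56]
dequeue(): queue = [13, 12, 5, 47, 56]

Answer: 13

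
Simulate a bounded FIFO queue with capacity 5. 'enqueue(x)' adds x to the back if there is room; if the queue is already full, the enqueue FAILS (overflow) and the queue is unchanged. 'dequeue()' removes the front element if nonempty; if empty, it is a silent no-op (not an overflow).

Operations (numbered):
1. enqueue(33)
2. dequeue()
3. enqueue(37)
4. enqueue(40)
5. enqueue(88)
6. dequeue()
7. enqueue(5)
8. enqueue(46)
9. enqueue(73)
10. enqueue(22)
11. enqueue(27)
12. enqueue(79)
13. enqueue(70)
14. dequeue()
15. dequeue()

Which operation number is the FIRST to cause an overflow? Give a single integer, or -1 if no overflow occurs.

Answer: 10

Derivation:
1. enqueue(33): size=1
2. dequeue(): size=0
3. enqueue(37): size=1
4. enqueue(40): size=2
5. enqueue(88): size=3
6. dequeue(): size=2
7. enqueue(5): size=3
8. enqueue(46): size=4
9. enqueue(73): size=5
10. enqueue(22): size=5=cap → OVERFLOW (fail)
11. enqueue(27): size=5=cap → OVERFLOW (fail)
12. enqueue(79): size=5=cap → OVERFLOW (fail)
13. enqueue(70): size=5=cap → OVERFLOW (fail)
14. dequeue(): size=4
15. dequeue(): size=3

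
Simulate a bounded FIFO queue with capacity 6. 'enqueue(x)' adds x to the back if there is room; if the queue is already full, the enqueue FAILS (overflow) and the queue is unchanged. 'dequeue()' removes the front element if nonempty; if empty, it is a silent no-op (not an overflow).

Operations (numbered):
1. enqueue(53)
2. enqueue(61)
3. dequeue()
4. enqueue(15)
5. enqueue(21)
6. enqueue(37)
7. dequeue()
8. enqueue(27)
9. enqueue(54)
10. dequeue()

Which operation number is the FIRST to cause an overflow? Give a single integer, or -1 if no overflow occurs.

Answer: -1

Derivation:
1. enqueue(53): size=1
2. enqueue(61): size=2
3. dequeue(): size=1
4. enqueue(15): size=2
5. enqueue(21): size=3
6. enqueue(37): size=4
7. dequeue(): size=3
8. enqueue(27): size=4
9. enqueue(54): size=5
10. dequeue(): size=4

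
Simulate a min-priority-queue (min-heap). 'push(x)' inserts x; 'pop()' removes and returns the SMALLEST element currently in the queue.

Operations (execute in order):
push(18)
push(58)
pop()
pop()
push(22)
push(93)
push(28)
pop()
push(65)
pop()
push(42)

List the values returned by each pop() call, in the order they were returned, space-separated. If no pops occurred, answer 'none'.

push(18): heap contents = [18]
push(58): heap contents = [18, 58]
pop() → 18: heap contents = [58]
pop() → 58: heap contents = []
push(22): heap contents = [22]
push(93): heap contents = [22, 93]
push(28): heap contents = [22, 28, 93]
pop() → 22: heap contents = [28, 93]
push(65): heap contents = [28, 65, 93]
pop() → 28: heap contents = [65, 93]
push(42): heap contents = [42, 65, 93]

Answer: 18 58 22 28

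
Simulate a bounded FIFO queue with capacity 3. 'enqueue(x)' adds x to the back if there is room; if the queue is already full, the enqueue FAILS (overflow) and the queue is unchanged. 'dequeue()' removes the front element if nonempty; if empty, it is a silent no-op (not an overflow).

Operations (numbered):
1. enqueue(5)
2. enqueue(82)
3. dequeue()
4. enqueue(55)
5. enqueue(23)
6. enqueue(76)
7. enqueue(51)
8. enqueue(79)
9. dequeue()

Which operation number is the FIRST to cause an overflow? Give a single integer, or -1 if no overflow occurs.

Answer: 6

Derivation:
1. enqueue(5): size=1
2. enqueue(82): size=2
3. dequeue(): size=1
4. enqueue(55): size=2
5. enqueue(23): size=3
6. enqueue(76): size=3=cap → OVERFLOW (fail)
7. enqueue(51): size=3=cap → OVERFLOW (fail)
8. enqueue(79): size=3=cap → OVERFLOW (fail)
9. dequeue(): size=2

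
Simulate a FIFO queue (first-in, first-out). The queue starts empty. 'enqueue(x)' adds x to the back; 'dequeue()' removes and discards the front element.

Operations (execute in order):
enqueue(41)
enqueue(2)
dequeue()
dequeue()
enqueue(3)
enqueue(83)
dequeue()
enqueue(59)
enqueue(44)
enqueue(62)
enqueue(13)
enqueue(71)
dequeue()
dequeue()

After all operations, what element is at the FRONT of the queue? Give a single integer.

enqueue(41): queue = [41]
enqueue(2): queue = [41, 2]
dequeue(): queue = [2]
dequeue(): queue = []
enqueue(3): queue = [3]
enqueue(83): queue = [3, 83]
dequeue(): queue = [83]
enqueue(59): queue = [83, 59]
enqueue(44): queue = [83, 59, 44]
enqueue(62): queue = [83, 59, 44, 62]
enqueue(13): queue = [83, 59, 44, 62, 13]
enqueue(71): queue = [83, 59, 44, 62, 13, 71]
dequeue(): queue = [59, 44, 62, 13, 71]
dequeue(): queue = [44, 62, 13, 71]

Answer: 44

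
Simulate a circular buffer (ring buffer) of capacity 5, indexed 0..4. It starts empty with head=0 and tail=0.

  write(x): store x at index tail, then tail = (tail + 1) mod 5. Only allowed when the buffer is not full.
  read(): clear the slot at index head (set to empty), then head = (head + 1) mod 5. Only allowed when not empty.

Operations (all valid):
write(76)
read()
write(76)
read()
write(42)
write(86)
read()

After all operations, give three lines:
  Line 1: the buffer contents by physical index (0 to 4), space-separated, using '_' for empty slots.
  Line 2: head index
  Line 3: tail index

write(76): buf=[76 _ _ _ _], head=0, tail=1, size=1
read(): buf=[_ _ _ _ _], head=1, tail=1, size=0
write(76): buf=[_ 76 _ _ _], head=1, tail=2, size=1
read(): buf=[_ _ _ _ _], head=2, tail=2, size=0
write(42): buf=[_ _ 42 _ _], head=2, tail=3, size=1
write(86): buf=[_ _ 42 86 _], head=2, tail=4, size=2
read(): buf=[_ _ _ 86 _], head=3, tail=4, size=1

Answer: _ _ _ 86 _
3
4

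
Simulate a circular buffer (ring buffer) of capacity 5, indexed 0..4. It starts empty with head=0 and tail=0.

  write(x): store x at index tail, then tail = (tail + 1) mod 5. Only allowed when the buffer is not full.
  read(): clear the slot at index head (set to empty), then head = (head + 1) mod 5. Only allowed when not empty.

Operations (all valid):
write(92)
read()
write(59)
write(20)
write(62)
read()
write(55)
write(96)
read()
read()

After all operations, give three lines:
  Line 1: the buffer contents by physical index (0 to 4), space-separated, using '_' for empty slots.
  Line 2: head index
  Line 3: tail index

write(92): buf=[92 _ _ _ _], head=0, tail=1, size=1
read(): buf=[_ _ _ _ _], head=1, tail=1, size=0
write(59): buf=[_ 59 _ _ _], head=1, tail=2, size=1
write(20): buf=[_ 59 20 _ _], head=1, tail=3, size=2
write(62): buf=[_ 59 20 62 _], head=1, tail=4, size=3
read(): buf=[_ _ 20 62 _], head=2, tail=4, size=2
write(55): buf=[_ _ 20 62 55], head=2, tail=0, size=3
write(96): buf=[96 _ 20 62 55], head=2, tail=1, size=4
read(): buf=[96 _ _ 62 55], head=3, tail=1, size=3
read(): buf=[96 _ _ _ 55], head=4, tail=1, size=2

Answer: 96 _ _ _ 55
4
1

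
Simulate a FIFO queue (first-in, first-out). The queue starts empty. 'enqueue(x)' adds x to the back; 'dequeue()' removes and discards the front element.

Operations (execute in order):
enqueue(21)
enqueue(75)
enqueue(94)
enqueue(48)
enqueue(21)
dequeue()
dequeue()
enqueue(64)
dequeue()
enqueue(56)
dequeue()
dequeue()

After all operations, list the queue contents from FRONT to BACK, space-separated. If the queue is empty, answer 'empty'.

Answer: 64 56

Derivation:
enqueue(21): [21]
enqueue(75): [21, 75]
enqueue(94): [21, 75, 94]
enqueue(48): [21, 75, 94, 48]
enqueue(21): [21, 75, 94, 48, 21]
dequeue(): [75, 94, 48, 21]
dequeue(): [94, 48, 21]
enqueue(64): [94, 48, 21, 64]
dequeue(): [48, 21, 64]
enqueue(56): [48, 21, 64, 56]
dequeue(): [21, 64, 56]
dequeue(): [64, 56]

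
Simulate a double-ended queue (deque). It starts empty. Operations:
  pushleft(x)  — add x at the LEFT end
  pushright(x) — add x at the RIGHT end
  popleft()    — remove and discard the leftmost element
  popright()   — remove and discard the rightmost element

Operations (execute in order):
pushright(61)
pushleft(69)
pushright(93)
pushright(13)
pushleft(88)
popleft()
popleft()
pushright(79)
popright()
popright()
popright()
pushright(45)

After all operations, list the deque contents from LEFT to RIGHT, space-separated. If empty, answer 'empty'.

Answer: 61 45

Derivation:
pushright(61): [61]
pushleft(69): [69, 61]
pushright(93): [69, 61, 93]
pushright(13): [69, 61, 93, 13]
pushleft(88): [88, 69, 61, 93, 13]
popleft(): [69, 61, 93, 13]
popleft(): [61, 93, 13]
pushright(79): [61, 93, 13, 79]
popright(): [61, 93, 13]
popright(): [61, 93]
popright(): [61]
pushright(45): [61, 45]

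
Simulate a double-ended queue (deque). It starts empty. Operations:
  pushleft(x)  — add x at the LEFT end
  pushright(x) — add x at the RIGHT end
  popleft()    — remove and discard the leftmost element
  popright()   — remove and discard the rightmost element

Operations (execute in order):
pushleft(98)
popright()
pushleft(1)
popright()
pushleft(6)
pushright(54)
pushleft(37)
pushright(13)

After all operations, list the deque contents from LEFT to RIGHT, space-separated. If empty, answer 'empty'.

Answer: 37 6 54 13

Derivation:
pushleft(98): [98]
popright(): []
pushleft(1): [1]
popright(): []
pushleft(6): [6]
pushright(54): [6, 54]
pushleft(37): [37, 6, 54]
pushright(13): [37, 6, 54, 13]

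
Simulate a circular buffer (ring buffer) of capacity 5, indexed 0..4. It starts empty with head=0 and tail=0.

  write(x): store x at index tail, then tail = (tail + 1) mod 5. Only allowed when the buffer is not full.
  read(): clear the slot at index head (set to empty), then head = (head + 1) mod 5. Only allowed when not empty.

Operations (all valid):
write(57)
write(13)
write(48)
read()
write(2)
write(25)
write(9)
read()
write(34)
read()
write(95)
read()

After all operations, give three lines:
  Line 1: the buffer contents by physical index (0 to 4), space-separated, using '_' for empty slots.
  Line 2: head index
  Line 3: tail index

Answer: 9 34 95 _ 25
4
3

Derivation:
write(57): buf=[57 _ _ _ _], head=0, tail=1, size=1
write(13): buf=[57 13 _ _ _], head=0, tail=2, size=2
write(48): buf=[57 13 48 _ _], head=0, tail=3, size=3
read(): buf=[_ 13 48 _ _], head=1, tail=3, size=2
write(2): buf=[_ 13 48 2 _], head=1, tail=4, size=3
write(25): buf=[_ 13 48 2 25], head=1, tail=0, size=4
write(9): buf=[9 13 48 2 25], head=1, tail=1, size=5
read(): buf=[9 _ 48 2 25], head=2, tail=1, size=4
write(34): buf=[9 34 48 2 25], head=2, tail=2, size=5
read(): buf=[9 34 _ 2 25], head=3, tail=2, size=4
write(95): buf=[9 34 95 2 25], head=3, tail=3, size=5
read(): buf=[9 34 95 _ 25], head=4, tail=3, size=4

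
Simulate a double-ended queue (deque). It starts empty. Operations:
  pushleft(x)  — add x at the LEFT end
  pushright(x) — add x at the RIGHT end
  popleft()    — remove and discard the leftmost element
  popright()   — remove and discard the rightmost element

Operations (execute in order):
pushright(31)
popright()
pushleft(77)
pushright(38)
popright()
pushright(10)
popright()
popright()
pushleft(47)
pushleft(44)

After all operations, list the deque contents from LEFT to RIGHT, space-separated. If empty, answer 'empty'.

Answer: 44 47

Derivation:
pushright(31): [31]
popright(): []
pushleft(77): [77]
pushright(38): [77, 38]
popright(): [77]
pushright(10): [77, 10]
popright(): [77]
popright(): []
pushleft(47): [47]
pushleft(44): [44, 47]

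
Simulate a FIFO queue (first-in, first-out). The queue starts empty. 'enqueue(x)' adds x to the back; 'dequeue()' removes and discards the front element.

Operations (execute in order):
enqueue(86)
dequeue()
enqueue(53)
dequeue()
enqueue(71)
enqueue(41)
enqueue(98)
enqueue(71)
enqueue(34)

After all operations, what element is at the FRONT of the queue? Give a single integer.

enqueue(86): queue = [86]
dequeue(): queue = []
enqueue(53): queue = [53]
dequeue(): queue = []
enqueue(71): queue = [71]
enqueue(41): queue = [71, 41]
enqueue(98): queue = [71, 41, 98]
enqueue(71): queue = [71, 41, 98, 71]
enqueue(34): queue = [71, 41, 98, 71, 34]

Answer: 71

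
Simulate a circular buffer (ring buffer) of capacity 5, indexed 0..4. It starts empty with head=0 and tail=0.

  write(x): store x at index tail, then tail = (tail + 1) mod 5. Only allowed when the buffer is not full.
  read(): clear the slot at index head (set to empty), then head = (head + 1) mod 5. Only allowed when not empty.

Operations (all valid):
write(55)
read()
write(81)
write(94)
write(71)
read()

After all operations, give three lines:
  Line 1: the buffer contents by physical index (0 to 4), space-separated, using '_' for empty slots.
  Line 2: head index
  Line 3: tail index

Answer: _ _ 94 71 _
2
4

Derivation:
write(55): buf=[55 _ _ _ _], head=0, tail=1, size=1
read(): buf=[_ _ _ _ _], head=1, tail=1, size=0
write(81): buf=[_ 81 _ _ _], head=1, tail=2, size=1
write(94): buf=[_ 81 94 _ _], head=1, tail=3, size=2
write(71): buf=[_ 81 94 71 _], head=1, tail=4, size=3
read(): buf=[_ _ 94 71 _], head=2, tail=4, size=2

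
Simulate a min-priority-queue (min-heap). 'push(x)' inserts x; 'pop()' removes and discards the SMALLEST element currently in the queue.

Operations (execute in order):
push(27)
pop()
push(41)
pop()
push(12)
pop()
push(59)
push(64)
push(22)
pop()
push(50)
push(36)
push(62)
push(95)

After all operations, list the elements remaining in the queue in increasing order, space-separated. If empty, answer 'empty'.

Answer: 36 50 59 62 64 95

Derivation:
push(27): heap contents = [27]
pop() → 27: heap contents = []
push(41): heap contents = [41]
pop() → 41: heap contents = []
push(12): heap contents = [12]
pop() → 12: heap contents = []
push(59): heap contents = [59]
push(64): heap contents = [59, 64]
push(22): heap contents = [22, 59, 64]
pop() → 22: heap contents = [59, 64]
push(50): heap contents = [50, 59, 64]
push(36): heap contents = [36, 50, 59, 64]
push(62): heap contents = [36, 50, 59, 62, 64]
push(95): heap contents = [36, 50, 59, 62, 64, 95]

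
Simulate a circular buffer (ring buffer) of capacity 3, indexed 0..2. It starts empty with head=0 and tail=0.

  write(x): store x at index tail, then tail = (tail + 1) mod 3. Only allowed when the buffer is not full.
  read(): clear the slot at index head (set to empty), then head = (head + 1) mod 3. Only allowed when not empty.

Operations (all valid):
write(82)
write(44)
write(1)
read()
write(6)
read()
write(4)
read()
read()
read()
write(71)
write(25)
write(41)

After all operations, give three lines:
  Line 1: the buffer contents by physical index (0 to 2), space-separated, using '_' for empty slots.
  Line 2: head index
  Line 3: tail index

write(82): buf=[82 _ _], head=0, tail=1, size=1
write(44): buf=[82 44 _], head=0, tail=2, size=2
write(1): buf=[82 44 1], head=0, tail=0, size=3
read(): buf=[_ 44 1], head=1, tail=0, size=2
write(6): buf=[6 44 1], head=1, tail=1, size=3
read(): buf=[6 _ 1], head=2, tail=1, size=2
write(4): buf=[6 4 1], head=2, tail=2, size=3
read(): buf=[6 4 _], head=0, tail=2, size=2
read(): buf=[_ 4 _], head=1, tail=2, size=1
read(): buf=[_ _ _], head=2, tail=2, size=0
write(71): buf=[_ _ 71], head=2, tail=0, size=1
write(25): buf=[25 _ 71], head=2, tail=1, size=2
write(41): buf=[25 41 71], head=2, tail=2, size=3

Answer: 25 41 71
2
2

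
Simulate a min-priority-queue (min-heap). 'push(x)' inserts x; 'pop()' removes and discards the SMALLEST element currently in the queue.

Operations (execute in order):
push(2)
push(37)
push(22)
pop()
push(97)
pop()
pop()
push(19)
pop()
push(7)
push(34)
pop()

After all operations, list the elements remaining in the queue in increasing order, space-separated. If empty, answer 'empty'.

Answer: 34 97

Derivation:
push(2): heap contents = [2]
push(37): heap contents = [2, 37]
push(22): heap contents = [2, 22, 37]
pop() → 2: heap contents = [22, 37]
push(97): heap contents = [22, 37, 97]
pop() → 22: heap contents = [37, 97]
pop() → 37: heap contents = [97]
push(19): heap contents = [19, 97]
pop() → 19: heap contents = [97]
push(7): heap contents = [7, 97]
push(34): heap contents = [7, 34, 97]
pop() → 7: heap contents = [34, 97]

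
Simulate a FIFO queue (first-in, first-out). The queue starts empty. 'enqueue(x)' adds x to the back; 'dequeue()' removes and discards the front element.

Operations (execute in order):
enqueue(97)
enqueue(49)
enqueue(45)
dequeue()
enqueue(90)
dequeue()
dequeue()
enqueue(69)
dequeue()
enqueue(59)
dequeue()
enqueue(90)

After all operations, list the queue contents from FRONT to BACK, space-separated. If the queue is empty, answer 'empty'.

Answer: 59 90

Derivation:
enqueue(97): [97]
enqueue(49): [97, 49]
enqueue(45): [97, 49, 45]
dequeue(): [49, 45]
enqueue(90): [49, 45, 90]
dequeue(): [45, 90]
dequeue(): [90]
enqueue(69): [90, 69]
dequeue(): [69]
enqueue(59): [69, 59]
dequeue(): [59]
enqueue(90): [59, 90]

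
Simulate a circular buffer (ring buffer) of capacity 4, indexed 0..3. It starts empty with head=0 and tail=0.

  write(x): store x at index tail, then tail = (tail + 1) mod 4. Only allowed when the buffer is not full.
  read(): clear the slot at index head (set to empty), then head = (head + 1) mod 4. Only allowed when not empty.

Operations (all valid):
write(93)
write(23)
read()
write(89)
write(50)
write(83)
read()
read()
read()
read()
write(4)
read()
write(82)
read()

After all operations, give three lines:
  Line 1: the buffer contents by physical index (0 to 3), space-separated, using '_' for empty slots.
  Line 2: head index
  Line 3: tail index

write(93): buf=[93 _ _ _], head=0, tail=1, size=1
write(23): buf=[93 23 _ _], head=0, tail=2, size=2
read(): buf=[_ 23 _ _], head=1, tail=2, size=1
write(89): buf=[_ 23 89 _], head=1, tail=3, size=2
write(50): buf=[_ 23 89 50], head=1, tail=0, size=3
write(83): buf=[83 23 89 50], head=1, tail=1, size=4
read(): buf=[83 _ 89 50], head=2, tail=1, size=3
read(): buf=[83 _ _ 50], head=3, tail=1, size=2
read(): buf=[83 _ _ _], head=0, tail=1, size=1
read(): buf=[_ _ _ _], head=1, tail=1, size=0
write(4): buf=[_ 4 _ _], head=1, tail=2, size=1
read(): buf=[_ _ _ _], head=2, tail=2, size=0
write(82): buf=[_ _ 82 _], head=2, tail=3, size=1
read(): buf=[_ _ _ _], head=3, tail=3, size=0

Answer: _ _ _ _
3
3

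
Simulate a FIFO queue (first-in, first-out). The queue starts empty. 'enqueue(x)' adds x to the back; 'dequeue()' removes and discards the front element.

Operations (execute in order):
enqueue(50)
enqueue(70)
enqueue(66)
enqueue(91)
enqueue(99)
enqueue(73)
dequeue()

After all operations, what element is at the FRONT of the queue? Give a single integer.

enqueue(50): queue = [50]
enqueue(70): queue = [50, 70]
enqueue(66): queue = [50, 70, 66]
enqueue(91): queue = [50, 70, 66, 91]
enqueue(99): queue = [50, 70, 66, 91, 99]
enqueue(73): queue = [50, 70, 66, 91, 99, 73]
dequeue(): queue = [70, 66, 91, 99, 73]

Answer: 70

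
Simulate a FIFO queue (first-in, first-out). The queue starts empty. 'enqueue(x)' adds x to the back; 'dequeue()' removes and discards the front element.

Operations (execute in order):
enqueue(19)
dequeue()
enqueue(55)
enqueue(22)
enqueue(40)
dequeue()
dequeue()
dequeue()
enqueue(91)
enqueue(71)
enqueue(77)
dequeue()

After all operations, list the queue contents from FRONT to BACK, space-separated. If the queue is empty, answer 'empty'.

Answer: 71 77

Derivation:
enqueue(19): [19]
dequeue(): []
enqueue(55): [55]
enqueue(22): [55, 22]
enqueue(40): [55, 22, 40]
dequeue(): [22, 40]
dequeue(): [40]
dequeue(): []
enqueue(91): [91]
enqueue(71): [91, 71]
enqueue(77): [91, 71, 77]
dequeue(): [71, 77]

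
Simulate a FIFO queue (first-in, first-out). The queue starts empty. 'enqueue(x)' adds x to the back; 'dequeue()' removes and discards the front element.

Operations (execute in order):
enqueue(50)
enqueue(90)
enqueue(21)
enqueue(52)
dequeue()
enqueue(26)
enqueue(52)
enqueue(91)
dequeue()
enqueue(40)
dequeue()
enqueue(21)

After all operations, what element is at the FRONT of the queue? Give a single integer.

Answer: 52

Derivation:
enqueue(50): queue = [50]
enqueue(90): queue = [50, 90]
enqueue(21): queue = [50, 90, 21]
enqueue(52): queue = [50, 90, 21, 52]
dequeue(): queue = [90, 21, 52]
enqueue(26): queue = [90, 21, 52, 26]
enqueue(52): queue = [90, 21, 52, 26, 52]
enqueue(91): queue = [90, 21, 52, 26, 52, 91]
dequeue(): queue = [21, 52, 26, 52, 91]
enqueue(40): queue = [21, 52, 26, 52, 91, 40]
dequeue(): queue = [52, 26, 52, 91, 40]
enqueue(21): queue = [52, 26, 52, 91, 40, 21]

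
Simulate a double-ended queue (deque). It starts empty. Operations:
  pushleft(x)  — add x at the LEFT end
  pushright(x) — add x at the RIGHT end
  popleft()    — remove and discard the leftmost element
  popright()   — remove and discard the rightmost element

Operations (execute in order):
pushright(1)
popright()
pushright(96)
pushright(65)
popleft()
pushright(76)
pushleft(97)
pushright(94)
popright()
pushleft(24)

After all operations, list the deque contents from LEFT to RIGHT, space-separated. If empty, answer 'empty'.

pushright(1): [1]
popright(): []
pushright(96): [96]
pushright(65): [96, 65]
popleft(): [65]
pushright(76): [65, 76]
pushleft(97): [97, 65, 76]
pushright(94): [97, 65, 76, 94]
popright(): [97, 65, 76]
pushleft(24): [24, 97, 65, 76]

Answer: 24 97 65 76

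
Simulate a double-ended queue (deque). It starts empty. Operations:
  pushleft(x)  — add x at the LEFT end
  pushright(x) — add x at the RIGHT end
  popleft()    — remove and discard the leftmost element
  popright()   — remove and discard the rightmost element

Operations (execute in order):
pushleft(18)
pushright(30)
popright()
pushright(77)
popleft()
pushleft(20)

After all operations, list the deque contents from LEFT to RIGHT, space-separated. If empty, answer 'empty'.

pushleft(18): [18]
pushright(30): [18, 30]
popright(): [18]
pushright(77): [18, 77]
popleft(): [77]
pushleft(20): [20, 77]

Answer: 20 77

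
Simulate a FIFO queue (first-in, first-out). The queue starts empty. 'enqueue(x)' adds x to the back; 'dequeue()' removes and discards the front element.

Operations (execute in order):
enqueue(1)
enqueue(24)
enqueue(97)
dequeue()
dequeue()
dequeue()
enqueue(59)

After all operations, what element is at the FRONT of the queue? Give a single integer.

enqueue(1): queue = [1]
enqueue(24): queue = [1, 24]
enqueue(97): queue = [1, 24, 97]
dequeue(): queue = [24, 97]
dequeue(): queue = [97]
dequeue(): queue = []
enqueue(59): queue = [59]

Answer: 59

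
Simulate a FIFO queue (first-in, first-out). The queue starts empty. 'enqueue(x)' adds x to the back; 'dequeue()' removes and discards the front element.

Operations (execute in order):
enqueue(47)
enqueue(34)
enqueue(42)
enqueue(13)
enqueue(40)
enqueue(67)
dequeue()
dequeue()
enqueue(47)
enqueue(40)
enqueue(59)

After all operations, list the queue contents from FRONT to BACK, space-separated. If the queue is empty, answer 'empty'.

enqueue(47): [47]
enqueue(34): [47, 34]
enqueue(42): [47, 34, 42]
enqueue(13): [47, 34, 42, 13]
enqueue(40): [47, 34, 42, 13, 40]
enqueue(67): [47, 34, 42, 13, 40, 67]
dequeue(): [34, 42, 13, 40, 67]
dequeue(): [42, 13, 40, 67]
enqueue(47): [42, 13, 40, 67, 47]
enqueue(40): [42, 13, 40, 67, 47, 40]
enqueue(59): [42, 13, 40, 67, 47, 40, 59]

Answer: 42 13 40 67 47 40 59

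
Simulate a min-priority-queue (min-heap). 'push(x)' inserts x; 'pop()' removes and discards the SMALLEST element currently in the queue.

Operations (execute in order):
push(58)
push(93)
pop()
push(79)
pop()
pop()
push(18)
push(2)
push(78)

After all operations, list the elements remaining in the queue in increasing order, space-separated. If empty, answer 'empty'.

push(58): heap contents = [58]
push(93): heap contents = [58, 93]
pop() → 58: heap contents = [93]
push(79): heap contents = [79, 93]
pop() → 79: heap contents = [93]
pop() → 93: heap contents = []
push(18): heap contents = [18]
push(2): heap contents = [2, 18]
push(78): heap contents = [2, 18, 78]

Answer: 2 18 78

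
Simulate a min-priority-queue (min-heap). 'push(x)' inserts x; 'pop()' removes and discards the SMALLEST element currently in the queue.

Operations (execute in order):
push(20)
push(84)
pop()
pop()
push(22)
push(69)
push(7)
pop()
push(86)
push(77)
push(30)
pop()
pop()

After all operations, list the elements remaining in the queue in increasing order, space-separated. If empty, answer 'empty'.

Answer: 69 77 86

Derivation:
push(20): heap contents = [20]
push(84): heap contents = [20, 84]
pop() → 20: heap contents = [84]
pop() → 84: heap contents = []
push(22): heap contents = [22]
push(69): heap contents = [22, 69]
push(7): heap contents = [7, 22, 69]
pop() → 7: heap contents = [22, 69]
push(86): heap contents = [22, 69, 86]
push(77): heap contents = [22, 69, 77, 86]
push(30): heap contents = [22, 30, 69, 77, 86]
pop() → 22: heap contents = [30, 69, 77, 86]
pop() → 30: heap contents = [69, 77, 86]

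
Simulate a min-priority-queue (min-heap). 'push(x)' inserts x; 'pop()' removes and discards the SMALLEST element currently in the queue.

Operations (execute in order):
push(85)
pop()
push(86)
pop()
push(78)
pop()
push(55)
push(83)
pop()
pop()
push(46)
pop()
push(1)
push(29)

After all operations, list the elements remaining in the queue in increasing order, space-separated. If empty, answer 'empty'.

Answer: 1 29

Derivation:
push(85): heap contents = [85]
pop() → 85: heap contents = []
push(86): heap contents = [86]
pop() → 86: heap contents = []
push(78): heap contents = [78]
pop() → 78: heap contents = []
push(55): heap contents = [55]
push(83): heap contents = [55, 83]
pop() → 55: heap contents = [83]
pop() → 83: heap contents = []
push(46): heap contents = [46]
pop() → 46: heap contents = []
push(1): heap contents = [1]
push(29): heap contents = [1, 29]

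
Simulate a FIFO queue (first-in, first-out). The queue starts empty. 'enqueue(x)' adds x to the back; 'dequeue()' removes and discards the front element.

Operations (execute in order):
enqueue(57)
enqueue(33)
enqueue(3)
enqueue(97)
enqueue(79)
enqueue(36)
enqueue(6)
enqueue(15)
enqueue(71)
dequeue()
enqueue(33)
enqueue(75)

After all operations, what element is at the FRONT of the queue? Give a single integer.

Answer: 33

Derivation:
enqueue(57): queue = [57]
enqueue(33): queue = [57, 33]
enqueue(3): queue = [57, 33, 3]
enqueue(97): queue = [57, 33, 3, 97]
enqueue(79): queue = [57, 33, 3, 97, 79]
enqueue(36): queue = [57, 33, 3, 97, 79, 36]
enqueue(6): queue = [57, 33, 3, 97, 79, 36, 6]
enqueue(15): queue = [57, 33, 3, 97, 79, 36, 6, 15]
enqueue(71): queue = [57, 33, 3, 97, 79, 36, 6, 15, 71]
dequeue(): queue = [33, 3, 97, 79, 36, 6, 15, 71]
enqueue(33): queue = [33, 3, 97, 79, 36, 6, 15, 71, 33]
enqueue(75): queue = [33, 3, 97, 79, 36, 6, 15, 71, 33, 75]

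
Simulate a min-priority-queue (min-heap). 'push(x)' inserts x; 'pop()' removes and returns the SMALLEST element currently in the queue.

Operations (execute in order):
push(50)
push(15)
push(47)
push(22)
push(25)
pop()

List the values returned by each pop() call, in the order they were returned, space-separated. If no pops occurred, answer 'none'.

push(50): heap contents = [50]
push(15): heap contents = [15, 50]
push(47): heap contents = [15, 47, 50]
push(22): heap contents = [15, 22, 47, 50]
push(25): heap contents = [15, 22, 25, 47, 50]
pop() → 15: heap contents = [22, 25, 47, 50]

Answer: 15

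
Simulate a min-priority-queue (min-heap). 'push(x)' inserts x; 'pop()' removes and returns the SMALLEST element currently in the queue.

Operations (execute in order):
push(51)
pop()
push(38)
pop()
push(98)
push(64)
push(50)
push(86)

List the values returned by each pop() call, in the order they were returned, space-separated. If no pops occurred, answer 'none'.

push(51): heap contents = [51]
pop() → 51: heap contents = []
push(38): heap contents = [38]
pop() → 38: heap contents = []
push(98): heap contents = [98]
push(64): heap contents = [64, 98]
push(50): heap contents = [50, 64, 98]
push(86): heap contents = [50, 64, 86, 98]

Answer: 51 38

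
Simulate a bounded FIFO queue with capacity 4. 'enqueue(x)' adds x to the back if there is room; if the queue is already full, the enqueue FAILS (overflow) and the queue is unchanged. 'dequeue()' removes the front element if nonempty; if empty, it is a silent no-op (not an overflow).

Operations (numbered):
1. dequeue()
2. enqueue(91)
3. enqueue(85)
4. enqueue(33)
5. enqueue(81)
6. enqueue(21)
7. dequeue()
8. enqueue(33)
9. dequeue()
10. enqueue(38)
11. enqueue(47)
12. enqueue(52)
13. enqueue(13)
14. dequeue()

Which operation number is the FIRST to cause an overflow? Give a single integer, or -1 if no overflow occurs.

1. dequeue(): empty, no-op, size=0
2. enqueue(91): size=1
3. enqueue(85): size=2
4. enqueue(33): size=3
5. enqueue(81): size=4
6. enqueue(21): size=4=cap → OVERFLOW (fail)
7. dequeue(): size=3
8. enqueue(33): size=4
9. dequeue(): size=3
10. enqueue(38): size=4
11. enqueue(47): size=4=cap → OVERFLOW (fail)
12. enqueue(52): size=4=cap → OVERFLOW (fail)
13. enqueue(13): size=4=cap → OVERFLOW (fail)
14. dequeue(): size=3

Answer: 6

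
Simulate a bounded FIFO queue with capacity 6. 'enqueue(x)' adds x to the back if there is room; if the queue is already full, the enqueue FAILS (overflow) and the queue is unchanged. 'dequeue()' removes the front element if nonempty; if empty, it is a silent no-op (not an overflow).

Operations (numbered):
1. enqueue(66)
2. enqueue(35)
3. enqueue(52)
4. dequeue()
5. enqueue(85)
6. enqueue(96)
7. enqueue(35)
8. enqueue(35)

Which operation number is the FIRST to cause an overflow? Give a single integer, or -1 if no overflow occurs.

Answer: -1

Derivation:
1. enqueue(66): size=1
2. enqueue(35): size=2
3. enqueue(52): size=3
4. dequeue(): size=2
5. enqueue(85): size=3
6. enqueue(96): size=4
7. enqueue(35): size=5
8. enqueue(35): size=6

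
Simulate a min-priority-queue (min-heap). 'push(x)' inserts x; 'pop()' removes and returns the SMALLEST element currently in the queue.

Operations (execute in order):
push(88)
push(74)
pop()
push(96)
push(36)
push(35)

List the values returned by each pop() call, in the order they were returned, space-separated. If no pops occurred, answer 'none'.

Answer: 74

Derivation:
push(88): heap contents = [88]
push(74): heap contents = [74, 88]
pop() → 74: heap contents = [88]
push(96): heap contents = [88, 96]
push(36): heap contents = [36, 88, 96]
push(35): heap contents = [35, 36, 88, 96]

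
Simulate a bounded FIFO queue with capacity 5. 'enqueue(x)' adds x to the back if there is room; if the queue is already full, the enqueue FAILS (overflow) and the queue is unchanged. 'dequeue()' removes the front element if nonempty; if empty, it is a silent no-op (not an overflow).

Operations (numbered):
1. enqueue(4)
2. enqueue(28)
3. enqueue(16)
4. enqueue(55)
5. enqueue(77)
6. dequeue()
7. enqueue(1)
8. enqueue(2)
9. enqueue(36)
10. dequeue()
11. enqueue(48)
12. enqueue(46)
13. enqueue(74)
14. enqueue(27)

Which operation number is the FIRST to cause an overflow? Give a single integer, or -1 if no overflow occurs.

1. enqueue(4): size=1
2. enqueue(28): size=2
3. enqueue(16): size=3
4. enqueue(55): size=4
5. enqueue(77): size=5
6. dequeue(): size=4
7. enqueue(1): size=5
8. enqueue(2): size=5=cap → OVERFLOW (fail)
9. enqueue(36): size=5=cap → OVERFLOW (fail)
10. dequeue(): size=4
11. enqueue(48): size=5
12. enqueue(46): size=5=cap → OVERFLOW (fail)
13. enqueue(74): size=5=cap → OVERFLOW (fail)
14. enqueue(27): size=5=cap → OVERFLOW (fail)

Answer: 8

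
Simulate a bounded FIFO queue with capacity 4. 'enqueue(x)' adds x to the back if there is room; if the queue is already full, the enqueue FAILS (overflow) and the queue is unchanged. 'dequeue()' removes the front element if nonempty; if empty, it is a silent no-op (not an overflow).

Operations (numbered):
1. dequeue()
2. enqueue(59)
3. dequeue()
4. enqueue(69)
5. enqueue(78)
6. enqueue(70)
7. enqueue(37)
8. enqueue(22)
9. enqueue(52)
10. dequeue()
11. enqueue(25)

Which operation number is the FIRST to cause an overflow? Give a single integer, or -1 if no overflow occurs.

1. dequeue(): empty, no-op, size=0
2. enqueue(59): size=1
3. dequeue(): size=0
4. enqueue(69): size=1
5. enqueue(78): size=2
6. enqueue(70): size=3
7. enqueue(37): size=4
8. enqueue(22): size=4=cap → OVERFLOW (fail)
9. enqueue(52): size=4=cap → OVERFLOW (fail)
10. dequeue(): size=3
11. enqueue(25): size=4

Answer: 8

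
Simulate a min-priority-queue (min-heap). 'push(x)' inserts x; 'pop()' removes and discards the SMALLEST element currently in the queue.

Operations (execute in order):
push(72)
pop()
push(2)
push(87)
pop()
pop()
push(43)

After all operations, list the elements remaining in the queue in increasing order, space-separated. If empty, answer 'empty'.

push(72): heap contents = [72]
pop() → 72: heap contents = []
push(2): heap contents = [2]
push(87): heap contents = [2, 87]
pop() → 2: heap contents = [87]
pop() → 87: heap contents = []
push(43): heap contents = [43]

Answer: 43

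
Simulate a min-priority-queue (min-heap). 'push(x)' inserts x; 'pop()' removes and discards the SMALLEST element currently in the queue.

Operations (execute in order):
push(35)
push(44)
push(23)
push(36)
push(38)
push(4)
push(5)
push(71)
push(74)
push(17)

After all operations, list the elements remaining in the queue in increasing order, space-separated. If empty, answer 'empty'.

push(35): heap contents = [35]
push(44): heap contents = [35, 44]
push(23): heap contents = [23, 35, 44]
push(36): heap contents = [23, 35, 36, 44]
push(38): heap contents = [23, 35, 36, 38, 44]
push(4): heap contents = [4, 23, 35, 36, 38, 44]
push(5): heap contents = [4, 5, 23, 35, 36, 38, 44]
push(71): heap contents = [4, 5, 23, 35, 36, 38, 44, 71]
push(74): heap contents = [4, 5, 23, 35, 36, 38, 44, 71, 74]
push(17): heap contents = [4, 5, 17, 23, 35, 36, 38, 44, 71, 74]

Answer: 4 5 17 23 35 36 38 44 71 74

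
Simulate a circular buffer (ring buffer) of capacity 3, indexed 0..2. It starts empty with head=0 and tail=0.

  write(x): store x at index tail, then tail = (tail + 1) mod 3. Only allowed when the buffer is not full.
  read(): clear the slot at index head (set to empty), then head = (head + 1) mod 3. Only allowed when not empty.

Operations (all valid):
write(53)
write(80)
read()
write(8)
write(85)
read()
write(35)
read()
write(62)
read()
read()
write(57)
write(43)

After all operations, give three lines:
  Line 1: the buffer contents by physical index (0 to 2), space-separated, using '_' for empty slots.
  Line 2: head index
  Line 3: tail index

Answer: 57 43 62
2
2

Derivation:
write(53): buf=[53 _ _], head=0, tail=1, size=1
write(80): buf=[53 80 _], head=0, tail=2, size=2
read(): buf=[_ 80 _], head=1, tail=2, size=1
write(8): buf=[_ 80 8], head=1, tail=0, size=2
write(85): buf=[85 80 8], head=1, tail=1, size=3
read(): buf=[85 _ 8], head=2, tail=1, size=2
write(35): buf=[85 35 8], head=2, tail=2, size=3
read(): buf=[85 35 _], head=0, tail=2, size=2
write(62): buf=[85 35 62], head=0, tail=0, size=3
read(): buf=[_ 35 62], head=1, tail=0, size=2
read(): buf=[_ _ 62], head=2, tail=0, size=1
write(57): buf=[57 _ 62], head=2, tail=1, size=2
write(43): buf=[57 43 62], head=2, tail=2, size=3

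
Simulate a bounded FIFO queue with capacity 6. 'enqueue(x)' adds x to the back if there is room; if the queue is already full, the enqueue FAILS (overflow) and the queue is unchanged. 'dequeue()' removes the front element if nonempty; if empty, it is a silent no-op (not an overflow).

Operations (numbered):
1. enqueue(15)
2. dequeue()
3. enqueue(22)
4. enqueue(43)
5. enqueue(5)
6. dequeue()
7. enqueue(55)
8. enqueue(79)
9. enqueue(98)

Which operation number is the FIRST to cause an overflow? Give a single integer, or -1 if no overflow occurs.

Answer: -1

Derivation:
1. enqueue(15): size=1
2. dequeue(): size=0
3. enqueue(22): size=1
4. enqueue(43): size=2
5. enqueue(5): size=3
6. dequeue(): size=2
7. enqueue(55): size=3
8. enqueue(79): size=4
9. enqueue(98): size=5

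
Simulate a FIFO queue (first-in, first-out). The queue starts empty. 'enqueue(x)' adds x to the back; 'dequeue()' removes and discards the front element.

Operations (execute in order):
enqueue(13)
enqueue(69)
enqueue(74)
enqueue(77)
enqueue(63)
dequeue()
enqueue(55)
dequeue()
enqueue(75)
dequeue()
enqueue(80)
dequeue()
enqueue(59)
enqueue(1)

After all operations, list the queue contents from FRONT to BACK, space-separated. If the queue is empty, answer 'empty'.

Answer: 63 55 75 80 59 1

Derivation:
enqueue(13): [13]
enqueue(69): [13, 69]
enqueue(74): [13, 69, 74]
enqueue(77): [13, 69, 74, 77]
enqueue(63): [13, 69, 74, 77, 63]
dequeue(): [69, 74, 77, 63]
enqueue(55): [69, 74, 77, 63, 55]
dequeue(): [74, 77, 63, 55]
enqueue(75): [74, 77, 63, 55, 75]
dequeue(): [77, 63, 55, 75]
enqueue(80): [77, 63, 55, 75, 80]
dequeue(): [63, 55, 75, 80]
enqueue(59): [63, 55, 75, 80, 59]
enqueue(1): [63, 55, 75, 80, 59, 1]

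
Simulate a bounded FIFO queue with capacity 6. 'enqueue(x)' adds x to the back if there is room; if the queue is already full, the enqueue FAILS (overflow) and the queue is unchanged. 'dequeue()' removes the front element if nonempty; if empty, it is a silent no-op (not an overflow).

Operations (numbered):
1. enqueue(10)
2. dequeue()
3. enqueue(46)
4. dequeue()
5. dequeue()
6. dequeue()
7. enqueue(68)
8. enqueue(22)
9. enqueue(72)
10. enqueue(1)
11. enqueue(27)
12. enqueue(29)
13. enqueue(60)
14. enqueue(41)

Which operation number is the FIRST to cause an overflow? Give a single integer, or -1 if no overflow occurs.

Answer: 13

Derivation:
1. enqueue(10): size=1
2. dequeue(): size=0
3. enqueue(46): size=1
4. dequeue(): size=0
5. dequeue(): empty, no-op, size=0
6. dequeue(): empty, no-op, size=0
7. enqueue(68): size=1
8. enqueue(22): size=2
9. enqueue(72): size=3
10. enqueue(1): size=4
11. enqueue(27): size=5
12. enqueue(29): size=6
13. enqueue(60): size=6=cap → OVERFLOW (fail)
14. enqueue(41): size=6=cap → OVERFLOW (fail)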